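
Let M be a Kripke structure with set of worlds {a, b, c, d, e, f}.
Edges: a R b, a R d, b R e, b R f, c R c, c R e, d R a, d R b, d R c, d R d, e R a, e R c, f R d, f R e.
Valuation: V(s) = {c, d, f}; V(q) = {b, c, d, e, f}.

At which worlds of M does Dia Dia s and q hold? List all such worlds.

Let φ = Dia Dia s and q. Evaluate φ at each world:
  a (successors {b, d}): φ is false.
  b (successors {e, f}): φ is true.
  c (successors {c, e}): φ is true.
  d (successors {a, b, c, d}): φ is true.
  e (successors {a, c}): φ is true.
  f (successors {d, e}): φ is true.
For instance, at b:
  At b: Dia Dia s is true, q is true, so Dia Dia s and q is true.
    At b: Dia Dia s requires Dia s at some successor in {e, f}.
      Dia s holds at e, so Dia Dia s is true at b.
Satisfying worlds: {b, c, d, e, f}

b, c, d, e, f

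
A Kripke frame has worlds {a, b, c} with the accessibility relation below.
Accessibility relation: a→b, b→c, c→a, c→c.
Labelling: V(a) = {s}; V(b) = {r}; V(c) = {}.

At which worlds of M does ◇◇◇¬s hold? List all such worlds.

a, b, c

Let φ = ◇◇◇¬s. Evaluate φ at each world:
  a (successors {b}): φ is true.
  b (successors {c}): φ is true.
  c (successors {a, c}): φ is true.
For instance, at b:
  At b: ◇◇◇¬s requires ◇◇¬s at some successor in {c}.
    ◇◇¬s holds at c, so ◇◇◇¬s is true at b.
      At c: ◇◇¬s requires ◇¬s at some successor in {a, c}.
        ◇¬s holds at a, so ◇◇¬s is true at c.
Satisfying worlds: {a, b, c}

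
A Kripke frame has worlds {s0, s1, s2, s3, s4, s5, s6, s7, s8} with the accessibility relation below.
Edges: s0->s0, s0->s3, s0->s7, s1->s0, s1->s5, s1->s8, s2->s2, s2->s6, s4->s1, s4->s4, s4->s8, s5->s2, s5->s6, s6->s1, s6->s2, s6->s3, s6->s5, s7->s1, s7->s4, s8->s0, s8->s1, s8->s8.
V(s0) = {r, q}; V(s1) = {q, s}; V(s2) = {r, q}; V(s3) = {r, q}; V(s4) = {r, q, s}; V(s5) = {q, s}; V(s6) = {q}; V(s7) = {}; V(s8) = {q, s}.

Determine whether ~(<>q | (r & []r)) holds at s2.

At s2: <>q | (r & []r) is true, so ~(<>q | (r & []r)) is false.
  At s2: <>q is true, r & []r is false, so <>q | (r & []r) is true.
    At s2: <>q requires q at some successor in {s2, s6}.
      q holds at s2, so <>q is true at s2.
    At s2: r is true, []r is false, so r & []r is false.
      At s2: []r requires r at every successor {s2, s6}.
        r fails at s6, so []r is false at s2.

No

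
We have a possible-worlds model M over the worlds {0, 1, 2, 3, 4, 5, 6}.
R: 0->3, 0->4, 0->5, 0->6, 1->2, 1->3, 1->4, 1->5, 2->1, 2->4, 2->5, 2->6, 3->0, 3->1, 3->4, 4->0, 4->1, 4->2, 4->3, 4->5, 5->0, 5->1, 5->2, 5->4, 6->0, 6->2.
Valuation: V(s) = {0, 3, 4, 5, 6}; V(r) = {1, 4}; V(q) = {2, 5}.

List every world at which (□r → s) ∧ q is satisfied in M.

2, 5

Let φ = (□r → s) ∧ q. Evaluate φ at each world:
  0 (successors {3, 4, 5, 6}): φ is false.
  1 (successors {2, 3, 4, 5}): φ is false.
  2 (successors {1, 4, 5, 6}): φ is true.
  3 (successors {0, 1, 4}): φ is false.
  4 (successors {0, 1, 2, 3, 5}): φ is false.
  5 (successors {0, 1, 2, 4}): φ is true.
  6 (successors {0, 2}): φ is false.
For instance, at 2:
  At 2: □r → s is true, q is true, so (□r → s) ∧ q is true.
    At 2: □r is false, s is false, so □r → s is true.
      At 2: □r requires r at every successor {1, 4, 5, 6}.
        r fails at 5, so □r is false at 2.
Satisfying worlds: {2, 5}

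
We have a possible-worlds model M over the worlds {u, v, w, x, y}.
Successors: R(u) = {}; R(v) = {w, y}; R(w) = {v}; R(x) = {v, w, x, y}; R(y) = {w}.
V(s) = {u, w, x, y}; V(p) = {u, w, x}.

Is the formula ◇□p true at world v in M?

Yes

Recall that □ψ holds at a world iff ψ holds at every accessible world, and ◇ψ holds iff ψ holds at some accessible world.
At v: ◇□p requires □p at some successor in {w, y}.
  □p holds at y, so ◇□p is true at v.
    At y: □p requires p at every successor {w}.
      At w: p is true.
    So □p is true at y.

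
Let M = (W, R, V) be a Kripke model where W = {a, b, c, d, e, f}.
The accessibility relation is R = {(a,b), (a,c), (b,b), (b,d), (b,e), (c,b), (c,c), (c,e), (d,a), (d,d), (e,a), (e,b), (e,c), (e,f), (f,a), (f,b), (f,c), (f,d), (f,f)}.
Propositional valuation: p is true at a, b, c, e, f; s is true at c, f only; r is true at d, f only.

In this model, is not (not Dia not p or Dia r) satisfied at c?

At c: not Dia not p or Dia r is true, so not (not Dia not p or Dia r) is false.
  At c: not Dia not p is true, Dia r is false, so not Dia not p or Dia r is true.
    At c: Dia not p is false, so not Dia not p is true.
      At c: Dia not p requires not p at some successor in {b, c, e}.
        At b: not p is false.
        At c: not p is false.
        At e: not p is false.
      So Dia not p is false at c.
    At c: Dia r requires r at some successor in {b, c, e}.
      At b: r is false.
      At c: r is false.
      At e: r is false.
    So Dia r is false at c.

No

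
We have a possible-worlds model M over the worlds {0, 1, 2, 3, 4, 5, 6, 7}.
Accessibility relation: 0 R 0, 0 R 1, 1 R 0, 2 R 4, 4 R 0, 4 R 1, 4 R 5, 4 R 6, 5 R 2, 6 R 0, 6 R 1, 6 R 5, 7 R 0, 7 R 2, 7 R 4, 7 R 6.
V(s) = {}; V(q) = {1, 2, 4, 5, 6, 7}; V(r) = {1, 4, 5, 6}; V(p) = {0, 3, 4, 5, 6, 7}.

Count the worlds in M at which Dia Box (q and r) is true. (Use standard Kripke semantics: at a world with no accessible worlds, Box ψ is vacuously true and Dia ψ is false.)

2

Recall that Box ψ holds at a world iff ψ holds at every accessible world, and Dia ψ holds iff ψ holds at some accessible world.
Let φ = Dia Box (q and r). Evaluate φ at each world:
  0 (successors {0, 1}): φ is false.
  1 (successors {0}): φ is false.
  2 (successors {4}): φ is false.
  3 (successors ∅): φ is false.
  4 (successors {0, 1, 5, 6}): φ is false.
  5 (successors {2}): φ is true.
  6 (successors {0, 1, 5}): φ is false.
  7 (successors {0, 2, 4, 6}): φ is true.
For instance, at 1:
  At 1: Dia Box (q and r) requires Box (q and r) at some successor in {0}.
    At 0: Box (q and r) is false.
  So Dia Box (q and r) is false at 1.
Satisfying worlds: {5, 7}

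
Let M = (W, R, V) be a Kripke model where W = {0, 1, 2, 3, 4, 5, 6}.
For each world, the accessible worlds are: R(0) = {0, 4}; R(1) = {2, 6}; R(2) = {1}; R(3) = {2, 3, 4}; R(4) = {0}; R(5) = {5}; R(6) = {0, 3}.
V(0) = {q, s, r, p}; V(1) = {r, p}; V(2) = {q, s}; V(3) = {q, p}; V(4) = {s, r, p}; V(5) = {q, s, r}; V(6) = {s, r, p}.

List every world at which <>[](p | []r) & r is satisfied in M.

Let φ = <>[](p | []r) & r. Evaluate φ at each world:
  0 (successors {0, 4}): φ is true.
  1 (successors {2, 6}): φ is true.
  2 (successors {1}): φ is false.
  3 (successors {2, 3, 4}): φ is false.
  4 (successors {0}): φ is true.
  5 (successors {5}): φ is true.
  6 (successors {0, 3}): φ is true.
For instance, at 0:
  At 0: <>[](p | []r) is true, r is true, so <>[](p | []r) & r is true.
    At 0: <>[](p | []r) requires [](p | []r) at some successor in {0, 4}.
      [](p | []r) holds at 0, so <>[](p | []r) is true at 0.
Satisfying worlds: {0, 1, 4, 5, 6}

0, 1, 4, 5, 6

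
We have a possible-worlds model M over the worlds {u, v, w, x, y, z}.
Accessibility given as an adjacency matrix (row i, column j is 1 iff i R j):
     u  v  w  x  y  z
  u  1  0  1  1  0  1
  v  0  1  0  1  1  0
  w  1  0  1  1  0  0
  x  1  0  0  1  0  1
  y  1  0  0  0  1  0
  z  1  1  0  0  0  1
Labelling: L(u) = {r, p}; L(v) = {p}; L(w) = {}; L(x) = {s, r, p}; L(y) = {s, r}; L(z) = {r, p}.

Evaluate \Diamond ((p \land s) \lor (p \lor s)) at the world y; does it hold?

Yes

At y: \Diamond ((p \land s) \lor (p \lor s)) requires (p \land s) \lor (p \lor s) at some successor in {u, y}.
  (p \land s) \lor (p \lor s) holds at u, so \Diamond ((p \land s) \lor (p \lor s)) is true at y.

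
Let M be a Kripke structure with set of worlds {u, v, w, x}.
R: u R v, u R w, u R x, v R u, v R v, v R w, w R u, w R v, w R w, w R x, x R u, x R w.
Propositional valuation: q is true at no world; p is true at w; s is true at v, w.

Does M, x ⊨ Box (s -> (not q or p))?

Yes

At x: Box (s -> (not q or p)) requires s -> (not q or p) at every successor {u, w}.
  At u: s -> (not q or p) is true.
  At w: s -> (not q or p) is true.
So Box (s -> (not q or p)) is true at x.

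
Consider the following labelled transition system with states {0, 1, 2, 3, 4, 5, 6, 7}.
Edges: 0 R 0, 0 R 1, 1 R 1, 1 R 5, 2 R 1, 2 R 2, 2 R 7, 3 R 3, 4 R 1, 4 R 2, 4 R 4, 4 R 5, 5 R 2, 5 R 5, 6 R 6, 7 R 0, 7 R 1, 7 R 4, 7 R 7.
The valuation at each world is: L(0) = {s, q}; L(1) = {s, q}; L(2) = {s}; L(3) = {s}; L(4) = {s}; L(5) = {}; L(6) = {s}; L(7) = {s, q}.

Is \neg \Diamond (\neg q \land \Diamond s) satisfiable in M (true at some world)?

Yes

Recall that \Diamond ψ holds at a world iff ψ holds at some accessible world.
Let φ = \neg \Diamond (\neg q \land \Diamond s). Evaluate φ at each world:
  0 (successors {0, 1}): φ is true.
  1 (successors {1, 5}): φ is false.
  2 (successors {1, 2, 7}): φ is false.
  3 (successors {3}): φ is false.
  4 (successors {1, 2, 4, 5}): φ is false.
  5 (successors {2, 5}): φ is false.
  6 (successors {6}): φ is false.
  7 (successors {0, 1, 4, 7}): φ is false.
Detail at 0 (witness):
  At 0: \Diamond (\neg q \land \Diamond s) is false, so \neg \Diamond (\neg q \land \Diamond s) is true.
    At 0: \Diamond (\neg q \land \Diamond s) requires \neg q \land \Diamond s at some successor in {0, 1}.
      At 0: \neg q \land \Diamond s is false.
      At 1: \neg q \land \Diamond s is false.
    So \Diamond (\neg q \land \Diamond s) is false at 0.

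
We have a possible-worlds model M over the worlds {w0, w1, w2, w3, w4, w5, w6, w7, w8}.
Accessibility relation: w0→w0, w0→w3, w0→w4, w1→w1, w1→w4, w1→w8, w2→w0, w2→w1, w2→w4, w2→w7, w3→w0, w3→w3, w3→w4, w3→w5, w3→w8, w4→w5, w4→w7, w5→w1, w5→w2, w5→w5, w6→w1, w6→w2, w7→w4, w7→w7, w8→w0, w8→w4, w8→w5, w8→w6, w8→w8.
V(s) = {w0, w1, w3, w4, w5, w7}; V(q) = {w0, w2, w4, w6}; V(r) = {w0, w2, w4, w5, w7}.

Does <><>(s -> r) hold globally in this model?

Recall that <>ψ holds at a world iff ψ holds at some accessible world.
Let φ = <><>(s -> r). Evaluate φ at each world:
  w0 (successors {w0, w3, w4}): φ is true.
  w1 (successors {w1, w4, w8}): φ is true.
  w2 (successors {w0, w1, w4, w7}): φ is true.
  w3 (successors {w0, w3, w4, w5, w8}): φ is true.
  w4 (successors {w5, w7}): φ is true.
  w5 (successors {w1, w2, w5}): φ is true.
  w6 (successors {w1, w2}): φ is true.
  w7 (successors {w4, w7}): φ is true.
  w8 (successors {w0, w4, w5, w6, w8}): φ is true.
For instance, at w6:
  At w6: <><>(s -> r) requires <>(s -> r) at some successor in {w1, w2}.
    <>(s -> r) holds at w1, so <><>(s -> r) is true at w6.
      At w1: <>(s -> r) requires s -> r at some successor in {w1, w4, w8}.
        s -> r holds at w4, so <>(s -> r) is true at w1.

Yes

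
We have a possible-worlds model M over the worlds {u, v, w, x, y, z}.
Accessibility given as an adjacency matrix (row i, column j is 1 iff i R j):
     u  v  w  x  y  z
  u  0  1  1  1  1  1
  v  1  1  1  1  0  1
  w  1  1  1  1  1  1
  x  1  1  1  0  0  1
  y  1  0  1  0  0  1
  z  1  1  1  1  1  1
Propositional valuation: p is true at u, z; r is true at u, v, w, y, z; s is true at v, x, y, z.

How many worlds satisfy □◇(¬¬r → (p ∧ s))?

Recall that □ψ holds at a world iff ψ holds at every accessible world, and ◇ψ holds iff ψ holds at some accessible world.
Let φ = □◇(¬¬r → (p ∧ s)). Evaluate φ at each world:
  u (successors {v, w, x, y, z}): φ is true.
  v (successors {u, v, w, x, z}): φ is true.
  w (successors {u, v, w, x, y, z}): φ is true.
  x (successors {u, v, w, z}): φ is true.
  y (successors {u, w, z}): φ is true.
  z (successors {u, v, w, x, y, z}): φ is true.
For instance, at x:
  At x: □◇(¬¬r → (p ∧ s)) requires ◇(¬¬r → (p ∧ s)) at every successor {u, v, w, z}.
    At u: ◇(¬¬r → (p ∧ s)) is true.
    At v: ◇(¬¬r → (p ∧ s)) is true.
    At w: ◇(¬¬r → (p ∧ s)) is true.
    At z: ◇(¬¬r → (p ∧ s)) is true.
  So □◇(¬¬r → (p ∧ s)) is true at x.
Satisfying worlds: {u, v, w, x, y, z}

6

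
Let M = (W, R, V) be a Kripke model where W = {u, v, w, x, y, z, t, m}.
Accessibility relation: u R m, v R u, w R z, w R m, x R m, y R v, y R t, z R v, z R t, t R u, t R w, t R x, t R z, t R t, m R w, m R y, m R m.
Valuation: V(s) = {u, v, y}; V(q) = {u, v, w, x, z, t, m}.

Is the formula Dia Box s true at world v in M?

No

At v: Dia Box s requires Box s at some successor in {u}.
  At u: Box s is false.
So Dia Box s is false at v.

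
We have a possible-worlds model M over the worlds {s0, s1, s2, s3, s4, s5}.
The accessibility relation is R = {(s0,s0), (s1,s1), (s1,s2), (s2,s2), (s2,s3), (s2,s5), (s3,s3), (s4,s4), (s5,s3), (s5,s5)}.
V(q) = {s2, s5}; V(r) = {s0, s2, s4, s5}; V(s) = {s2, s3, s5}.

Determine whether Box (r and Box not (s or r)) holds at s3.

Recall that Box ψ holds at a world iff ψ holds at every accessible world, and Dia ψ holds iff ψ holds at some accessible world.
At s3: Box (r and Box not (s or r)) requires r and Box not (s or r) at every successor {s3}.
  r and Box not (s or r) fails at s3, so Box (r and Box not (s or r)) is false at s3.
    At s3: r is false, Box not (s or r) is false, so r and Box not (s or r) is false.
      At s3: Box not (s or r) requires not (s or r) at every successor {s3}.
        not (s or r) fails at s3, so Box not (s or r) is false at s3.

No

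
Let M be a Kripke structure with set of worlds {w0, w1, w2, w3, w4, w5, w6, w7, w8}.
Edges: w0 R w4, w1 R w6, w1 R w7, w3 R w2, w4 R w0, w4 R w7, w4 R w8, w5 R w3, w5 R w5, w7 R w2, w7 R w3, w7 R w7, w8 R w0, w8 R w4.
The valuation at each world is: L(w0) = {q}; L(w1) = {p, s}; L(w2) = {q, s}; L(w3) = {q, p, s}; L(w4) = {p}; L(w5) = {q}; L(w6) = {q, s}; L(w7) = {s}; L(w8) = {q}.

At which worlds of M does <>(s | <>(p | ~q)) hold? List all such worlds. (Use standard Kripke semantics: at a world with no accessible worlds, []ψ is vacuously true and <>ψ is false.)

w0, w1, w3, w4, w5, w7, w8

Let φ = <>(s | <>(p | ~q)). Evaluate φ at each world:
  w0 (successors {w4}): φ is true.
  w1 (successors {w6, w7}): φ is true.
  w2 (successors ∅): φ is false.
  w3 (successors {w2}): φ is true.
  w4 (successors {w0, w7, w8}): φ is true.
  w5 (successors {w3, w5}): φ is true.
  w6 (successors ∅): φ is false.
  w7 (successors {w2, w3, w7}): φ is true.
  w8 (successors {w0, w4}): φ is true.
For instance, at w4:
  At w4: <>(s | <>(p | ~q)) requires s | <>(p | ~q) at some successor in {w0, w7, w8}.
    s | <>(p | ~q) holds at w0, so <>(s | <>(p | ~q)) is true at w4.
      At w0: s is false, <>(p | ~q) is true, so s | <>(p | ~q) is true.
Satisfying worlds: {w0, w1, w3, w4, w5, w7, w8}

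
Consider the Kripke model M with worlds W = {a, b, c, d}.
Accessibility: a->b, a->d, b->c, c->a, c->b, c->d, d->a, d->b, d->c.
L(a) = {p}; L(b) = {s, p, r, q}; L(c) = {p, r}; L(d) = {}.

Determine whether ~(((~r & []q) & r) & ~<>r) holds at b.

Yes

At b: ((~r & []q) & r) & ~<>r is false, so ~(((~r & []q) & r) & ~<>r) is true.
  At b: (~r & []q) & r is false, ~<>r is false, so ((~r & []q) & r) & ~<>r is false.
    At b: ~r & []q is false, r is true, so (~r & []q) & r is false.
      At b: ~r is false, []q is false, so ~r & []q is false.
    At b: <>r is true, so ~<>r is false.
      At b: <>r requires r at some successor in {c}.
        r holds at c, so <>r is true at b.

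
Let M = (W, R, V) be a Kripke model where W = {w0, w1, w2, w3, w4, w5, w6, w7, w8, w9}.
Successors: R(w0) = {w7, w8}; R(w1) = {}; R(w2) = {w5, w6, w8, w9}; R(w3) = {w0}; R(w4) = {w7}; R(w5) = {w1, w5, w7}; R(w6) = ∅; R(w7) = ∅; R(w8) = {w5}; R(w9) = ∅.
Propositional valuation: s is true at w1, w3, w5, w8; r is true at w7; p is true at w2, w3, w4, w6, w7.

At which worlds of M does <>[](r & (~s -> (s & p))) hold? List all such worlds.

w0, w2, w4, w5

Let φ = <>[](r & (~s -> (s & p))). Evaluate φ at each world:
  w0 (successors {w7, w8}): φ is true.
  w1 (successors ∅): φ is false.
  w2 (successors {w5, w6, w8, w9}): φ is true.
  w3 (successors {w0}): φ is false.
  w4 (successors {w7}): φ is true.
  w5 (successors {w1, w5, w7}): φ is true.
  w6 (successors ∅): φ is false.
  w7 (successors ∅): φ is false.
  w8 (successors {w5}): φ is false.
  w9 (successors ∅): φ is false.
For instance, at w2:
  At w2: <>[](r & (~s -> (s & p))) requires [](r & (~s -> (s & p))) at some successor in {w5, w6, w8, w9}.
    [](r & (~s -> (s & p))) holds at w6, so <>[](r & (~s -> (s & p))) is true at w2.
      At w6: no accessible worlds, so [](r & (~s -> (s & p))) holds vacuously.
Satisfying worlds: {w0, w2, w4, w5}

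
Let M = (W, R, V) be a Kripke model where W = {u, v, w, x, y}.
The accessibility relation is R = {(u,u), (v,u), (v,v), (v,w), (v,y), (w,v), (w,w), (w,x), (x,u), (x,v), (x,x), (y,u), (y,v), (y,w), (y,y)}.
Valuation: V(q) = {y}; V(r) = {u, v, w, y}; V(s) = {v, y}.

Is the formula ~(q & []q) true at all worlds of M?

Let φ = ~(q & []q). Evaluate φ at each world:
  u (successors {u}): φ is true.
  v (successors {u, v, w, y}): φ is true.
  w (successors {v, w, x}): φ is true.
  x (successors {u, v, x}): φ is true.
  y (successors {u, v, w, y}): φ is true.
For instance, at u:
  At u: q & []q is false, so ~(q & []q) is true.
    At u: q is false, []q is false, so q & []q is false.
      At u: []q requires q at every successor {u}.
        q fails at u, so []q is false at u.

Yes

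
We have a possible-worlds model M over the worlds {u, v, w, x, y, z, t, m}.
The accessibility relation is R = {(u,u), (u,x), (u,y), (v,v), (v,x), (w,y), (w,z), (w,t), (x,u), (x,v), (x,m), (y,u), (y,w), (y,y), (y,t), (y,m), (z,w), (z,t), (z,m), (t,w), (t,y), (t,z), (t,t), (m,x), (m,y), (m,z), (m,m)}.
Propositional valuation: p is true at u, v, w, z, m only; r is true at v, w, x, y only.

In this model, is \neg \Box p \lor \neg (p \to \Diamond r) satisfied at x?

No

At x: \neg \Box p is false, \neg (p \to \Diamond r) is false, so \neg \Box p \lor \neg (p \to \Diamond r) is false.
  At x: \Box p is true, so \neg \Box p is false.
    At x: \Box p requires p at every successor {u, v, m}.
      At u: p is true.
      At v: p is true.
      At m: p is true.
    So \Box p is true at x.
  At x: p \to \Diamond r is true, so \neg (p \to \Diamond r) is false.
    At x: p is false, \Diamond r is true, so p \to \Diamond r is true.
      At x: \Diamond r requires r at some successor in {u, v, m}.
        r holds at v, so \Diamond r is true at x.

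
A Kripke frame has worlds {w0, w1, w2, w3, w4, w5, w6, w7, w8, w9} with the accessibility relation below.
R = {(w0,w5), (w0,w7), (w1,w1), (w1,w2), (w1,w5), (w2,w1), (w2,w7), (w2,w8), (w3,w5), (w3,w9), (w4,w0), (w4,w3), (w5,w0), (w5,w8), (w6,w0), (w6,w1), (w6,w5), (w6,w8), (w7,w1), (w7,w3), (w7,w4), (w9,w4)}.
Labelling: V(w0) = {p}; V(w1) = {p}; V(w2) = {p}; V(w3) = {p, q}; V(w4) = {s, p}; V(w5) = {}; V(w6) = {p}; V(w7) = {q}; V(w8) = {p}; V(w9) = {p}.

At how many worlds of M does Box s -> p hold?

10

Let φ = Box s -> p. Evaluate φ at each world:
  w0 (successors {w5, w7}): φ is true.
  w1 (successors {w1, w2, w5}): φ is true.
  w2 (successors {w1, w7, w8}): φ is true.
  w3 (successors {w5, w9}): φ is true.
  w4 (successors {w0, w3}): φ is true.
  w5 (successors {w0, w8}): φ is true.
  w6 (successors {w0, w1, w5, w8}): φ is true.
  w7 (successors {w1, w3, w4}): φ is true.
  w8 (successors ∅): φ is true.
  w9 (successors {w4}): φ is true.
For instance, at w4:
  At w4: Box s is false, p is true, so Box s -> p is true.
    At w4: Box s requires s at every successor {w0, w3}.
      s fails at w0, so Box s is false at w4.
Satisfying worlds: {w0, w1, w2, w3, w4, w5, w6, w7, w8, w9}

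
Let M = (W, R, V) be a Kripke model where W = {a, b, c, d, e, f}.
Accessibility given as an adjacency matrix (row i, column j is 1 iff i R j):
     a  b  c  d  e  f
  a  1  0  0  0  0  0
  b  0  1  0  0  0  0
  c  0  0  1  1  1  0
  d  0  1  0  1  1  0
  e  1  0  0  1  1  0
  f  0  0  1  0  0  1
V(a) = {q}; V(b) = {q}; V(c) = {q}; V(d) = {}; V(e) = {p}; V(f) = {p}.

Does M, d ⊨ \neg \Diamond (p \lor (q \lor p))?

No

At d: \Diamond (p \lor (q \lor p)) is true, so \neg \Diamond (p \lor (q \lor p)) is false.
  At d: \Diamond (p \lor (q \lor p)) requires p \lor (q \lor p) at some successor in {b, d, e}.
    p \lor (q \lor p) holds at b, so \Diamond (p \lor (q \lor p)) is true at d.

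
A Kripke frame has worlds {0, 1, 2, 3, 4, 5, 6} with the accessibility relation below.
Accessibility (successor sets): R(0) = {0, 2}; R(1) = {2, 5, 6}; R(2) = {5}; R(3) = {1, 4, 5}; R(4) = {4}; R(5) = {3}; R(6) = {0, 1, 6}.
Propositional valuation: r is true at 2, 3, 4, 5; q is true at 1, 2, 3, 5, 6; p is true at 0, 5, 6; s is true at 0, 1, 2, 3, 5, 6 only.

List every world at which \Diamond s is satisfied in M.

Let φ = \Diamond s. Evaluate φ at each world:
  0 (successors {0, 2}): φ is true.
  1 (successors {2, 5, 6}): φ is true.
  2 (successors {5}): φ is true.
  3 (successors {1, 4, 5}): φ is true.
  4 (successors {4}): φ is false.
  5 (successors {3}): φ is true.
  6 (successors {0, 1, 6}): φ is true.
For instance, at 4:
  At 4: \Diamond s requires s at some successor in {4}.
    At 4: s is false.
  So \Diamond s is false at 4.
Satisfying worlds: {0, 1, 2, 3, 5, 6}

0, 1, 2, 3, 5, 6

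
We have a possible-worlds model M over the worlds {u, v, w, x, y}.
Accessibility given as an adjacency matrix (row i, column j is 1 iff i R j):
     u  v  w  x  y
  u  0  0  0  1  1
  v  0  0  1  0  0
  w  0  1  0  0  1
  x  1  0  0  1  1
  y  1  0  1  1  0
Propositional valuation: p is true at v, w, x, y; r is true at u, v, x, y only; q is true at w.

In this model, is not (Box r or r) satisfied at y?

No

At y: Box r or r is true, so not (Box r or r) is false.
  At y: Box r is false, r is true, so Box r or r is true.
    At y: Box r requires r at every successor {u, w, x}.
      r fails at w, so Box r is false at y.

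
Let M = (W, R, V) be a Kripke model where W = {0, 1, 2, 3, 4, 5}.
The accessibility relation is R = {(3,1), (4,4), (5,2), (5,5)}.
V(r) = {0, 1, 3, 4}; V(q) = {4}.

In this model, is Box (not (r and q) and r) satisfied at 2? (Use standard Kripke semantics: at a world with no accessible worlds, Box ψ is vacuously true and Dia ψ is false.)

Yes

At 2: no accessible worlds, so Box (not (r and q) and r) holds vacuously.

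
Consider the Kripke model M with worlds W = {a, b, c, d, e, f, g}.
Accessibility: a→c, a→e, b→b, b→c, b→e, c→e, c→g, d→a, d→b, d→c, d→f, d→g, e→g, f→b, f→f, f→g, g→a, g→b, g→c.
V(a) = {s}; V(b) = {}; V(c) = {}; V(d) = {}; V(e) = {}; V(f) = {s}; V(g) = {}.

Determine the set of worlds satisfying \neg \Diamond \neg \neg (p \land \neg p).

a, b, c, d, e, f, g

Let φ = \neg \Diamond \neg \neg (p \land \neg p). Evaluate φ at each world:
  a (successors {c, e}): φ is true.
  b (successors {b, c, e}): φ is true.
  c (successors {e, g}): φ is true.
  d (successors {a, b, c, f, g}): φ is true.
  e (successors {g}): φ is true.
  f (successors {b, f, g}): φ is true.
  g (successors {a, b, c}): φ is true.
For instance, at b:
  At b: \Diamond \neg \neg (p \land \neg p) is false, so \neg \Diamond \neg \neg (p \land \neg p) is true.
    At b: \Diamond \neg \neg (p \land \neg p) requires \neg \neg (p \land \neg p) at some successor in {b, c, e}.
      At b: \neg \neg (p \land \neg p) is false.
      At c: \neg \neg (p \land \neg p) is false.
      At e: \neg \neg (p \land \neg p) is false.
    So \Diamond \neg \neg (p \land \neg p) is false at b.
Satisfying worlds: {a, b, c, d, e, f, g}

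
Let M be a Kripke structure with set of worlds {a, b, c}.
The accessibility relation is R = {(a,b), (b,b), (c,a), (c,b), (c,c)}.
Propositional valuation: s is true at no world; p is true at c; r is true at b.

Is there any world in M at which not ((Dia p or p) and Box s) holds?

Let φ = not ((Dia p or p) and Box s). Evaluate φ at each world:
  a (successors {b}): φ is true.
  b (successors {b}): φ is true.
  c (successors {a, b, c}): φ is true.
Detail at a (witness):
  At a: (Dia p or p) and Box s is false, so not ((Dia p or p) and Box s) is true.
    At a: Dia p or p is false, Box s is false, so (Dia p or p) and Box s is false.
      At a: Dia p is false, p is false, so Dia p or p is false.
      At a: Box s requires s at every successor {b}.
        s fails at b, so Box s is false at a.

Yes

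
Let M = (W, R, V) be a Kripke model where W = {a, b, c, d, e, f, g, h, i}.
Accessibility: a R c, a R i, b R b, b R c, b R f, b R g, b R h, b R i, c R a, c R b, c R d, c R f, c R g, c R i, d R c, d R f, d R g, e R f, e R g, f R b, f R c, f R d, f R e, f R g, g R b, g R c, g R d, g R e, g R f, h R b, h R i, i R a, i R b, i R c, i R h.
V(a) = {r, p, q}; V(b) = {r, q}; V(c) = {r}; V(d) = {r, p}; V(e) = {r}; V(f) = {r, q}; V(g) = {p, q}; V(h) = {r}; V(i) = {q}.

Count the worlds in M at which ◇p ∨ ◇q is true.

Let φ = ◇p ∨ ◇q. Evaluate φ at each world:
  a (successors {c, i}): φ is true.
  b (successors {b, c, f, g, h, i}): φ is true.
  c (successors {a, b, d, f, g, i}): φ is true.
  d (successors {c, f, g}): φ is true.
  e (successors {f, g}): φ is true.
  f (successors {b, c, d, e, g}): φ is true.
  g (successors {b, c, d, e, f}): φ is true.
  h (successors {b, i}): φ is true.
  i (successors {a, b, c, h}): φ is true.
For instance, at i:
  At i: ◇p is true, ◇q is true, so ◇p ∨ ◇q is true.
    At i: ◇p requires p at some successor in {a, b, c, h}.
      p holds at a, so ◇p is true at i.
    At i: ◇q requires q at some successor in {a, b, c, h}.
      q holds at a, so ◇q is true at i.
Satisfying worlds: {a, b, c, d, e, f, g, h, i}

9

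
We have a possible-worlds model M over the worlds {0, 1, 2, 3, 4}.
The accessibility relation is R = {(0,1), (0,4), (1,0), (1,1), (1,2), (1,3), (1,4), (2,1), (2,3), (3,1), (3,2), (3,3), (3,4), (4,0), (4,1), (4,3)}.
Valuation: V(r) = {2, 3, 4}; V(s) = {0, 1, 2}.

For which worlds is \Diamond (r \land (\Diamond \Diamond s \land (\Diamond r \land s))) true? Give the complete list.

Let φ = \Diamond (r \land (\Diamond \Diamond s \land (\Diamond r \land s))). Evaluate φ at each world:
  0 (successors {1, 4}): φ is false.
  1 (successors {0, 1, 2, 3, 4}): φ is true.
  2 (successors {1, 3}): φ is false.
  3 (successors {1, 2, 3, 4}): φ is true.
  4 (successors {0, 1, 3}): φ is false.
For instance, at 4:
  At 4: \Diamond (r \land (\Diamond \Diamond s \land (\Diamond r \land s))) requires r \land (\Diamond \Diamond s \land (\Diamond r \land s)) at some successor in {0, 1, 3}.
    At 0: r \land (\Diamond \Diamond s \land (\Diamond r \land s)) is false.
    At 1: r \land (\Diamond \Diamond s \land (\Diamond r \land s)) is false.
    At 3: r \land (\Diamond \Diamond s \land (\Diamond r \land s)) is false.
  So \Diamond (r \land (\Diamond \Diamond s \land (\Diamond r \land s))) is false at 4.
Satisfying worlds: {1, 3}

1, 3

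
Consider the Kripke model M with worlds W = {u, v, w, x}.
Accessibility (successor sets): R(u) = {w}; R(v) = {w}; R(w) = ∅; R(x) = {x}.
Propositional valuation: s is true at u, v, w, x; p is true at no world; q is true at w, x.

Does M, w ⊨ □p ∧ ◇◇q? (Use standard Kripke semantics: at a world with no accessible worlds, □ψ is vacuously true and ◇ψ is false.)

At w: □p is true, ◇◇q is false, so □p ∧ ◇◇q is false.
  At w: no accessible worlds, so □p holds vacuously.
  At w: no accessible worlds, so ◇◇q is false.

No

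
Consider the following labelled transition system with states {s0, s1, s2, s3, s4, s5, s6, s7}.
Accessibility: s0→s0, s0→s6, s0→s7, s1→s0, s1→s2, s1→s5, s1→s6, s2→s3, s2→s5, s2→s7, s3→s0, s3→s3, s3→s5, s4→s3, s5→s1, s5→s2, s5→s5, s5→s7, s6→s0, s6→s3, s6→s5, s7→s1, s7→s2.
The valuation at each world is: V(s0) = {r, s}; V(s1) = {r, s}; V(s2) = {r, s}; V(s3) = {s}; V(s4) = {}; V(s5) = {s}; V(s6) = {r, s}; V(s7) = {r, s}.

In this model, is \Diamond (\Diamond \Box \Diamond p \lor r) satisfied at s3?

Yes

At s3: \Diamond (\Diamond \Box \Diamond p \lor r) requires \Diamond \Box \Diamond p \lor r at some successor in {s0, s3, s5}.
  \Diamond \Box \Diamond p \lor r holds at s0, so \Diamond (\Diamond \Box \Diamond p \lor r) is true at s3.
    At s0: \Diamond \Box \Diamond p is false, r is true, so \Diamond \Box \Diamond p \lor r is true.
      At s0: \Diamond \Box \Diamond p requires \Box \Diamond p at some successor in {s0, s6, s7}.
        At s0: \Box \Diamond p is false.
        At s6: \Box \Diamond p is false.
        At s7: \Box \Diamond p is false.
      So \Diamond \Box \Diamond p is false at s0.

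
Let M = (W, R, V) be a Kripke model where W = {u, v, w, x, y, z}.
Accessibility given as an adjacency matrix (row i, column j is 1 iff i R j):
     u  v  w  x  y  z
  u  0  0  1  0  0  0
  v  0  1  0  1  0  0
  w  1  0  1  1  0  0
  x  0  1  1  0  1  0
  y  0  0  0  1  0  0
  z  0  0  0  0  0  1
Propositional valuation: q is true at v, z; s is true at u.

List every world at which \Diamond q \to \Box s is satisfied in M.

Recall that \Box ψ holds at a world iff ψ holds at every accessible world, and \Diamond ψ holds iff ψ holds at some accessible world.
Let φ = \Diamond q \to \Box s. Evaluate φ at each world:
  u (successors {w}): φ is true.
  v (successors {v, x}): φ is false.
  w (successors {u, w, x}): φ is true.
  x (successors {v, w, y}): φ is false.
  y (successors {x}): φ is true.
  z (successors {z}): φ is false.
For instance, at z:
  At z: \Diamond q is true, \Box s is false, so \Diamond q \to \Box s is false.
    At z: \Diamond q requires q at some successor in {z}.
      q holds at z, so \Diamond q is true at z.
    At z: \Box s requires s at every successor {z}.
      s fails at z, so \Box s is false at z.
Satisfying worlds: {u, w, y}

u, w, y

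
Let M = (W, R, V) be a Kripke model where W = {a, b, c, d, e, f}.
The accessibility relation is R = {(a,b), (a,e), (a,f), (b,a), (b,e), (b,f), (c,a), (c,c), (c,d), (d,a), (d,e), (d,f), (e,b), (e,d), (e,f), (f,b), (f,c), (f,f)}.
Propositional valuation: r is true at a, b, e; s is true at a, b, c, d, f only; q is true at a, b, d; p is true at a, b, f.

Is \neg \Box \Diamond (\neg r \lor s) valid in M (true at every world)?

No

Let φ = \neg \Box \Diamond (\neg r \lor s). Evaluate φ at each world:
  a (successors {b, e, f}): φ is false.
  b (successors {a, e, f}): φ is false.
  c (successors {a, c, d}): φ is false.
  d (successors {a, e, f}): φ is false.
  e (successors {b, d, f}): φ is false.
  f (successors {b, c, f}): φ is false.
Detail at a (counterexample):
  At a: \Box \Diamond (\neg r \lor s) is true, so \neg \Box \Diamond (\neg r \lor s) is false.
    At a: \Box \Diamond (\neg r \lor s) requires \Diamond (\neg r \lor s) at every successor {b, e, f}.
      At b: \Diamond (\neg r \lor s) is true.
      At e: \Diamond (\neg r \lor s) is true.
      At f: \Diamond (\neg r \lor s) is true.
    So \Box \Diamond (\neg r \lor s) is true at a.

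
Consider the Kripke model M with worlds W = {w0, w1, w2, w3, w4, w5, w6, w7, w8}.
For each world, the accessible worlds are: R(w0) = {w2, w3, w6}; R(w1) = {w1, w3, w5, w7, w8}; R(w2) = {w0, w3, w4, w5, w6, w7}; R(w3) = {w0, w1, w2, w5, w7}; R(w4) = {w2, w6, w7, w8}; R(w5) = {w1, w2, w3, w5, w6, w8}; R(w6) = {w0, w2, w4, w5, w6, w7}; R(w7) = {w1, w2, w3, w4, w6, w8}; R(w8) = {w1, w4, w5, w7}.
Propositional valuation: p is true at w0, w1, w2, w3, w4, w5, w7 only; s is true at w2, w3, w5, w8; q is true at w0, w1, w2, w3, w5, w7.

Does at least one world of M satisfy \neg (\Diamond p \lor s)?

Let φ = \neg (\Diamond p \lor s). Evaluate φ at each world:
  w0 (successors {w2, w3, w6}): φ is false.
  w1 (successors {w1, w3, w5, w7, w8}): φ is false.
  w2 (successors {w0, w3, w4, w5, w6, w7}): φ is false.
  w3 (successors {w0, w1, w2, w5, w7}): φ is false.
  w4 (successors {w2, w6, w7, w8}): φ is false.
  w5 (successors {w1, w2, w3, w5, w6, w8}): φ is false.
  w6 (successors {w0, w2, w4, w5, w6, w7}): φ is false.
  w7 (successors {w1, w2, w3, w4, w6, w8}): φ is false.
  w8 (successors {w1, w4, w5, w7}): φ is false.
For instance, at w3:
  At w3: \Diamond p \lor s is true, so \neg (\Diamond p \lor s) is false.
    At w3: \Diamond p is true, s is true, so \Diamond p \lor s is true.
      At w3: \Diamond p requires p at some successor in {w0, w1, w2, w5, w7}.
        p holds at w0, so \Diamond p is true at w3.

No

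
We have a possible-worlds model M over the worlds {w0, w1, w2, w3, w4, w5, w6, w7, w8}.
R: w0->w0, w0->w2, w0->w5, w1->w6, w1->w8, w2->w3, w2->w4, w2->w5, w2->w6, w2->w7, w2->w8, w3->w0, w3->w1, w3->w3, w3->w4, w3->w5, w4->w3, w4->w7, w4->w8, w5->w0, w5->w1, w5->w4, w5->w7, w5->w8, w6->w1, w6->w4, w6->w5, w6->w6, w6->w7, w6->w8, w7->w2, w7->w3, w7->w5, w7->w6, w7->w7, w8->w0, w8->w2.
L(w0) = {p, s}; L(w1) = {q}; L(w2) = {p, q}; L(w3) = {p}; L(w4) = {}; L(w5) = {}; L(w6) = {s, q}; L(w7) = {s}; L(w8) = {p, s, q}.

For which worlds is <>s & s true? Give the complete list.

w0, w6, w7, w8

Recall that <>ψ holds at a world iff ψ holds at some accessible world.
Let φ = <>s & s. Evaluate φ at each world:
  w0 (successors {w0, w2, w5}): φ is true.
  w1 (successors {w6, w8}): φ is false.
  w2 (successors {w3, w4, w5, w6, w7, w8}): φ is false.
  w3 (successors {w0, w1, w3, w4, w5}): φ is false.
  w4 (successors {w3, w7, w8}): φ is false.
  w5 (successors {w0, w1, w4, w7, w8}): φ is false.
  w6 (successors {w1, w4, w5, w6, w7, w8}): φ is true.
  w7 (successors {w2, w3, w5, w6, w7}): φ is true.
  w8 (successors {w0, w2}): φ is true.
For instance, at w6:
  At w6: <>s is true, s is true, so <>s & s is true.
    At w6: <>s requires s at some successor in {w1, w4, w5, w6, w7, w8}.
      s holds at w6, so <>s is true at w6.
Satisfying worlds: {w0, w6, w7, w8}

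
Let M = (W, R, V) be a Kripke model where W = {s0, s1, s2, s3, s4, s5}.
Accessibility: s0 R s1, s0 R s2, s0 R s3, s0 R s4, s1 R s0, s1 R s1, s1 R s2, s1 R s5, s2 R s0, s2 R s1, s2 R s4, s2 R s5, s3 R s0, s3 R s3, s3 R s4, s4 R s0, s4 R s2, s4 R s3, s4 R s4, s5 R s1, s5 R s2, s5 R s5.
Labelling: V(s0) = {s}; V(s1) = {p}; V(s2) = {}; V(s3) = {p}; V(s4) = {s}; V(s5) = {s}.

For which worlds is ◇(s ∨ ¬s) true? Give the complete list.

Let φ = ◇(s ∨ ¬s). Evaluate φ at each world:
  s0 (successors {s1, s2, s3, s4}): φ is true.
  s1 (successors {s0, s1, s2, s5}): φ is true.
  s2 (successors {s0, s1, s4, s5}): φ is true.
  s3 (successors {s0, s3, s4}): φ is true.
  s4 (successors {s0, s2, s3, s4}): φ is true.
  s5 (successors {s1, s2, s5}): φ is true.
For instance, at s1:
  At s1: ◇(s ∨ ¬s) requires s ∨ ¬s at some successor in {s0, s1, s2, s5}.
    s ∨ ¬s holds at s0, so ◇(s ∨ ¬s) is true at s1.
Satisfying worlds: {s0, s1, s2, s3, s4, s5}

s0, s1, s2, s3, s4, s5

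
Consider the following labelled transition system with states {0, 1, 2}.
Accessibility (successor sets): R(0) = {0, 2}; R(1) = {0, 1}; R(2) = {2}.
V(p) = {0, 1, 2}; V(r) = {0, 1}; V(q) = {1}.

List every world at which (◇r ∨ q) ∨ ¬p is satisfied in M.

0, 1

Let φ = (◇r ∨ q) ∨ ¬p. Evaluate φ at each world:
  0 (successors {0, 2}): φ is true.
  1 (successors {0, 1}): φ is true.
  2 (successors {2}): φ is false.
For instance, at 0:
  At 0: ◇r ∨ q is true, ¬p is false, so (◇r ∨ q) ∨ ¬p is true.
    At 0: ◇r is true, q is false, so ◇r ∨ q is true.
      At 0: ◇r requires r at some successor in {0, 2}.
        r holds at 0, so ◇r is true at 0.
Satisfying worlds: {0, 1}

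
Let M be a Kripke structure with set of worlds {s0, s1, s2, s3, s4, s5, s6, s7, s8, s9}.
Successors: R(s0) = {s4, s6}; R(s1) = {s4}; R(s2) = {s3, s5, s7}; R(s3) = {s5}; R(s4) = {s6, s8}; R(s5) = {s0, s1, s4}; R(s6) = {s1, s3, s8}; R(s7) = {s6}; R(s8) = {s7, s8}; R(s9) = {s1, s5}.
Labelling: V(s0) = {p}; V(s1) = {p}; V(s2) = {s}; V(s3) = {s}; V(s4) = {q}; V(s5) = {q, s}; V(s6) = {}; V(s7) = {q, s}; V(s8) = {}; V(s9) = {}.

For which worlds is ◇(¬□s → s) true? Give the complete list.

s2, s3, s6, s8, s9

Let φ = ◇(¬□s → s). Evaluate φ at each world:
  s0 (successors {s4, s6}): φ is false.
  s1 (successors {s4}): φ is false.
  s2 (successors {s3, s5, s7}): φ is true.
  s3 (successors {s5}): φ is true.
  s4 (successors {s6, s8}): φ is false.
  s5 (successors {s0, s1, s4}): φ is false.
  s6 (successors {s1, s3, s8}): φ is true.
  s7 (successors {s6}): φ is false.
  s8 (successors {s7, s8}): φ is true.
  s9 (successors {s1, s5}): φ is true.
For instance, at s5:
  At s5: ◇(¬□s → s) requires ¬□s → s at some successor in {s0, s1, s4}.
    At s0: ¬□s → s is false.
    At s1: ¬□s → s is false.
    At s4: ¬□s → s is false.
  So ◇(¬□s → s) is false at s5.
Satisfying worlds: {s2, s3, s6, s8, s9}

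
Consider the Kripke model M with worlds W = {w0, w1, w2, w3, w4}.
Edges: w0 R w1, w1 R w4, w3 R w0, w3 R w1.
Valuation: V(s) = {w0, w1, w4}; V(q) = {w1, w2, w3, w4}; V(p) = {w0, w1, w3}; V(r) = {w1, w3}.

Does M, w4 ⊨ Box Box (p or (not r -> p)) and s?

Recall that Box ψ holds at a world iff ψ holds at every accessible world, and Dia ψ holds iff ψ holds at some accessible world.
At w4: Box Box (p or (not r -> p)) is true, s is true, so Box Box (p or (not r -> p)) and s is true.
  At w4: no accessible worlds, so Box Box (p or (not r -> p)) holds vacuously.

Yes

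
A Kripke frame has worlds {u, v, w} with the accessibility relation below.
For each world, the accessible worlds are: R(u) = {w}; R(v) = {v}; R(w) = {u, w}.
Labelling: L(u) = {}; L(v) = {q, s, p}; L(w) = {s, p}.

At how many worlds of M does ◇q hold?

Let φ = ◇q. Evaluate φ at each world:
  u (successors {w}): φ is false.
  v (successors {v}): φ is true.
  w (successors {u, w}): φ is false.
For instance, at w:
  At w: ◇q requires q at some successor in {u, w}.
    At u: q is false.
    At w: q is false.
  So ◇q is false at w.
Satisfying worlds: {v}

1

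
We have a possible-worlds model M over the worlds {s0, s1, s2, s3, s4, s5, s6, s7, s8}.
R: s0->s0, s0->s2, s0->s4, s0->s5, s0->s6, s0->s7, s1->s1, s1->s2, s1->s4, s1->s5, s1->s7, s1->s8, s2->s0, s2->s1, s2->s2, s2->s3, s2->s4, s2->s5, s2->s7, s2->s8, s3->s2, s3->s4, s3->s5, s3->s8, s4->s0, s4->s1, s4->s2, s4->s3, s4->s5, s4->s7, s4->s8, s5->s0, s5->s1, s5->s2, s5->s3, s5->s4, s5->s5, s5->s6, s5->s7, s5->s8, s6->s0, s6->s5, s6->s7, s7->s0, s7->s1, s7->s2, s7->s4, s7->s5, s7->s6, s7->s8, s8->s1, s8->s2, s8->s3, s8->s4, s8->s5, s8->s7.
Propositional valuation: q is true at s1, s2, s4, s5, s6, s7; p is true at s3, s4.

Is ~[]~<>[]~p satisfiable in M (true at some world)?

Yes

Let φ = ~[]~<>[]~p. Evaluate φ at each world:
  s0 (successors {s0, s2, s4, s5, s6, s7}): φ is true.
  s1 (successors {s1, s2, s4, s5, s7, s8}): φ is true.
  s2 (successors {s0, s1, s2, s3, s4, s5, s7, s8}): φ is true.
  s3 (successors {s2, s4, s5, s8}): φ is true.
  s4 (successors {s0, s1, s2, s3, s5, s7, s8}): φ is true.
  s5 (successors {s0, s1, s2, s3, s4, s5, s6, s7, s8}): φ is true.
  s6 (successors {s0, s5, s7}): φ is true.
  s7 (successors {s0, s1, s2, s4, s5, s6, s8}): φ is true.
  s8 (successors {s1, s2, s3, s4, s5, s7}): φ is true.
Detail at s0 (witness):
  At s0: []~<>[]~p is false, so ~[]~<>[]~p is true.
    At s0: []~<>[]~p requires ~<>[]~p at every successor {s0, s2, s4, s5, s6, s7}.
      ~<>[]~p fails at s0, so []~<>[]~p is false at s0.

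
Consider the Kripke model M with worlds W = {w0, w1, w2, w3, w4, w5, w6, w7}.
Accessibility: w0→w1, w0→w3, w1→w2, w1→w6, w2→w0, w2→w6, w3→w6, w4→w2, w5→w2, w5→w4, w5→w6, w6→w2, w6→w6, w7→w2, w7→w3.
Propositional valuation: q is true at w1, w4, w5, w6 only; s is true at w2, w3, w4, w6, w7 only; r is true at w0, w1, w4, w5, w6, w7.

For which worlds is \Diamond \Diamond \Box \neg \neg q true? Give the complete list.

w2

Let φ = \Diamond \Diamond \Box \neg \neg q. Evaluate φ at each world:
  w0 (successors {w1, w3}): φ is false.
  w1 (successors {w2, w6}): φ is false.
  w2 (successors {w0, w6}): φ is true.
  w3 (successors {w6}): φ is false.
  w4 (successors {w2}): φ is false.
  w5 (successors {w2, w4, w6}): φ is false.
  w6 (successors {w2, w6}): φ is false.
  w7 (successors {w2, w3}): φ is false.
For instance, at w5:
  At w5: \Diamond \Diamond \Box \neg \neg q requires \Diamond \Box \neg \neg q at some successor in {w2, w4, w6}.
    At w2: \Diamond \Box \neg \neg q is false.
    At w4: \Diamond \Box \neg \neg q is false.
    At w6: \Diamond \Box \neg \neg q is false.
  So \Diamond \Diamond \Box \neg \neg q is false at w5.
Satisfying worlds: {w2}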